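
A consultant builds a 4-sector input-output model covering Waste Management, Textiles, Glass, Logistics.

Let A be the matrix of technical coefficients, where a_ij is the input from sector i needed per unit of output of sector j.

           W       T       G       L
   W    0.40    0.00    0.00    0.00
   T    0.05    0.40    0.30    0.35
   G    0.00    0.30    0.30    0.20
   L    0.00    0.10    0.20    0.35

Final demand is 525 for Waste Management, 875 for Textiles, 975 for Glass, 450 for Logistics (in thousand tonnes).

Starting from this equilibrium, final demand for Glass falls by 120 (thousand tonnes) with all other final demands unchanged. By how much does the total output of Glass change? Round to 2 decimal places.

Δx_G = -306.47

I − A =
  [   0.60     0.00     0.00     0.00]
  [  -0.05     0.60    -0.30    -0.35]
  [   0.00    -0.30     0.70    -0.20]
  [   0.00    -0.10    -0.20     0.65]
Compute the cofactors C_ij = (−1)^(i+j)·(3×3 minor ij) of I−A; the adjugate is their transpose:
adj(I−A) = Cᵀ =
  [ 0.13900   0.00000   0.00000   0.00000]
  [ 0.02075   0.24900   0.15900   0.18300]
  [ 0.01075   0.12900   0.21300   0.13500]
  [ 0.00650   0.07800   0.09000   0.19800]
det(I−A) = Σ_j (I−A)_1j·C_1j = (0.60)(0.13900) + (0.00)(0.02075) + (0.00)(0.01075) + (0.00)(0.00650) = 0.0834
(I − A)⁻¹ = adj(I−A) / det(I−A) ≈
  [   1.6667     0.0000     0.0000     0.0000]
  [   0.2488     2.9856     1.9065     2.1942]
  [   0.1289     1.5468     2.5540     1.6187]
  [   0.0779     0.9353     1.0791     2.3741]
Δx = (I − A)⁻¹ Δd with Δd having -120 in the Glass component and 0 elsewhere.
So Δx_G = L_GG · (-120), where L_GG = adj(I−A)_GG / det(I−A) = 0.21300 / 0.0834.
Δx_G = 0.21300 × (-120) / 0.0834 = -25.56 / 0.0834 ≈ -306.47.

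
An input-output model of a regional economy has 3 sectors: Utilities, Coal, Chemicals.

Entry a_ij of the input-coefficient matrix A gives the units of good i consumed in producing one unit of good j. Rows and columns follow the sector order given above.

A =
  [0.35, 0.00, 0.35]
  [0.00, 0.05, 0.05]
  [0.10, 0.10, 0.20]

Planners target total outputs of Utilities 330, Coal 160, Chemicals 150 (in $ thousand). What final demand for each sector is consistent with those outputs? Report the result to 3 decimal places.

I − A =
  [   0.65     0.00    -0.35]
  [   0.00     0.95    -0.05]
  [  -0.10    -0.10     0.80]
d = (I − A) x:
  d_1 = (+0.65)·330 + (+0.00)·160 + (-0.35)·150 = 162.000
  d_2 = (+0.00)·330 + (+0.95)·160 + (-0.05)·150 = 144.500
  d_3 = (-0.10)·330 + (-0.10)·160 + (+0.80)·150 = 71.000

d_1 = 162.000, d_2 = 144.500, d_3 = 71.000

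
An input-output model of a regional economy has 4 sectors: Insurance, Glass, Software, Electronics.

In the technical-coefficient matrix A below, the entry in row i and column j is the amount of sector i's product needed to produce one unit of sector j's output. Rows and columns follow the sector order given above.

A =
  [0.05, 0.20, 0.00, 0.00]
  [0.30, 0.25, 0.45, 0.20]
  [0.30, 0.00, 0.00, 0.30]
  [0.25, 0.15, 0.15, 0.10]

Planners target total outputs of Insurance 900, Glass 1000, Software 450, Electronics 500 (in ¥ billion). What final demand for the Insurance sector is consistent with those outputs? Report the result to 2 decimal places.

I − A =
  [   0.95    -0.20     0.00     0.00]
  [  -0.30     0.75    -0.45    -0.20]
  [  -0.30     0.00     1.00    -0.30]
  [  -0.25    -0.15    -0.15     0.90]
d = (I − A) x:
  d_I = (+0.95)·900 + (-0.20)·1000 + (+0.00)·450 + (+0.00)·500 = 655.00
  d_G = (-0.30)·900 + (+0.75)·1000 + (-0.45)·450 + (-0.20)·500 = 177.50
  d_S = (-0.30)·900 + (+0.00)·1000 + (+1.00)·450 + (-0.30)·500 = 30.00
  d_E = (-0.25)·900 + (-0.15)·1000 + (-0.15)·450 + (+0.90)·500 = 7.50

d_I = 655.00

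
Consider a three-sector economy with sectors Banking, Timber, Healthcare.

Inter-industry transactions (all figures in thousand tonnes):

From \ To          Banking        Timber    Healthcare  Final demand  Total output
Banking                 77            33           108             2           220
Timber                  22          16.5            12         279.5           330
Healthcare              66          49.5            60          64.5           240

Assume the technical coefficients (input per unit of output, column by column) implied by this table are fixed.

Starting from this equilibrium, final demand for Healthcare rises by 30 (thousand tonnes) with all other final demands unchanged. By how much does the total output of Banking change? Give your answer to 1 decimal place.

Δx_B = 41.3

Technical coefficients a_ij = z_ij / X_j:
  a_BB = 77/220 = 0.35, a_TB = 22/220 = 0.10, a_HB = 66/220 = 0.30
  a_BT = 33/330 = 0.10, a_TT = 16.5/330 = 0.05, a_HT = 49.5/330 = 0.15
  a_BH = 108/240 = 0.45, a_TH = 12/240 = 0.05, a_HH = 60/240 = 0.25
I − A =
  [   0.65    -0.10    -0.45]
  [  -0.10     0.95    -0.05]
  [  -0.30    -0.15     0.75]
Cofactors of I−A, C_ij = (−1)^(i+j)·(minor ij) (rows/columns in the sector order above):
  C_11 = (0.95)(0.75) − (-0.05)(-0.15) = 0.7050
  C_12 = −[(-0.10)(0.75) − (-0.05)(-0.30)] = 0.0900
  C_13 = (-0.10)(-0.15) − (0.95)(-0.30) = 0.3000
  C_21 = −[(-0.10)(0.75) − (-0.45)(-0.15)] = 0.1425
  C_22 = (0.65)(0.75) − (-0.45)(-0.30) = 0.3525
  C_23 = −[(0.65)(-0.15) − (-0.10)(-0.30)] = 0.1275
  C_31 = (-0.10)(-0.05) − (-0.45)(0.95) = 0.4325
  C_32 = −[(0.65)(-0.05) − (-0.45)(-0.10)] = 0.0775
  C_33 = (0.65)(0.95) − (-0.10)(-0.10) = 0.6075
det(I−A) = Σ_j (I−A)_1j·C_1j = (0.65)(0.7050) + (-0.10)(0.0900) + (-0.45)(0.3000) = 0.31425
adj(I−A) = Cᵀ =
  [ 0.7050   0.1425   0.4325]
  [ 0.0900   0.3525   0.0775]
  [ 0.3000   0.1275   0.6075]
(I − A)⁻¹ = adj(I−A) / det(I−A) ≈
  [   2.2434     0.4535     1.3763]
  [   0.2864     1.1217     0.2466]
  [   0.9547     0.4057     1.9332]
Δx = (I − A)⁻¹ Δd with Δd having +30 in the Healthcare component and 0 elsewhere.
So Δx_B = L_BH · (+30), where L_BH = adj(I−A)_BH / det(I−A) = 0.4325 / 0.31425.
Δx_B = 0.4325 × (+30) / 0.31425 = 12.975 / 0.31425 ≈ 41.3.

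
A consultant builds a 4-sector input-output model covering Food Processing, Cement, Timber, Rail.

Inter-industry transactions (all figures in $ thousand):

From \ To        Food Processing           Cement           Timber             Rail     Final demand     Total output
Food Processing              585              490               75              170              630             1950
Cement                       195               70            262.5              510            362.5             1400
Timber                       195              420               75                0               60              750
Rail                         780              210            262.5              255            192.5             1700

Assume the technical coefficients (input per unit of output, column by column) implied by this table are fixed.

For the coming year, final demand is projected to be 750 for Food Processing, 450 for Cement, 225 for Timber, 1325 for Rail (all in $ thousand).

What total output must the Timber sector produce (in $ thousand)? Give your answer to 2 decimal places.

x_T = 1502.13

Technical coefficients a_ij = z_ij / X_j:
  a_FF = 585/1950 = 0.30, a_CF = 195/1950 = 0.10, a_TF = 195/1950 = 0.10, a_RF = 780/1950 = 0.40
  a_FC = 490/1400 = 0.35, a_CC = 70/1400 = 0.05, a_TC = 420/1400 = 0.30, a_RC = 210/1400 = 0.15
  a_FT = 75/750 = 0.10, a_CT = 262.5/750 = 0.35, a_TT = 75/750 = 0.10, a_RT = 262.5/750 = 0.35
  a_FR = 170/1700 = 0.10, a_CR = 510/1700 = 0.30, a_TR = 0/1700 = 0.00, a_RR = 255/1700 = 0.15
I − A =
  [   0.70    -0.35    -0.10    -0.10]
  [  -0.10     0.95    -0.35    -0.30]
  [  -0.10    -0.30     0.90     0.00]
  [  -0.40    -0.15    -0.35     0.85]
Compute the cofactors C_ij = (−1)^(i+j)·(3×3 minor ij) of I−A; the adjugate is their transpose:
adj(I−A) = Cᵀ =
  [ 0.565500   0.317250   0.255625   0.178500]
  [ 0.224750   0.487500   0.291750   0.198500]
  [ 0.137750   0.197750   0.422500   0.086000]
  [ 0.362500   0.316750   0.345750   0.468750]
det(I−A) = Σ_j (I−A)_1j·C_1j = (0.70)(0.565500) + (-0.35)(0.224750) + (-0.10)(0.137750) + (-0.10)(0.362500) = 0.2671625
(I − A)⁻¹ = adj(I−A) / det(I−A) ≈
  [   2.1167     1.1875     0.9568     0.6681]
  [   0.8412     1.8247     1.0920     0.7430]
  [   0.5156     0.7402     1.5814     0.3219]
  [   1.3569     1.1856     1.2942     1.7546]
x = (I − A)⁻¹ d = adj(I−A)·d / det(I−A), with det(I−A) = 0.2671625:
  x_F = (0.565500·750 + 0.317250·450 + 0.255625·225 + 0.178500·1325) / 0.2671625 = 860.915625 / 0.2671625 ≈ 3222.44
  x_C = (0.224750·750 + 0.487500·450 + 0.291750·225 + 0.198500·1325) / 0.2671625 = 716.59375 / 0.2671625 ≈ 2682.24
  x_T = (0.137750·750 + 0.197750·450 + 0.422500·225 + 0.086000·1325) / 0.2671625 = 401.3125 / 0.2671625 ≈ 1502.13
  x_R = (0.362500·750 + 0.316750·450 + 0.345750·225 + 0.468750·1325) / 0.2671625 = 1113.30 / 0.2671625 ≈ 4167.13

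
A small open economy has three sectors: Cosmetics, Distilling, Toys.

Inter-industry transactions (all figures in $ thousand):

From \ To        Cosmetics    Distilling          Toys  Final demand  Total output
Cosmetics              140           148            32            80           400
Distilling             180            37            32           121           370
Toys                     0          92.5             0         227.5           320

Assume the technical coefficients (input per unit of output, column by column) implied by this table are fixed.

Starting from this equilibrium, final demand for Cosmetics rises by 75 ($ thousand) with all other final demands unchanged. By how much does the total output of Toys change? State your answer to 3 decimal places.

Δx_T = 22.351

Technical coefficients a_ij = z_ij / X_j:
  a_CC = 140/400 = 0.35, a_DC = 180/400 = 0.45, a_TC = 0/400 = 0.00
  a_CD = 148/370 = 0.40, a_DD = 37/370 = 0.10, a_TD = 92.5/370 = 0.25
  a_CT = 32/320 = 0.10, a_DT = 32/320 = 0.10, a_TT = 0/320 = 0.00
I − A =
  [   0.65    -0.40    -0.10]
  [  -0.45     0.90    -0.10]
  [   0.00    -0.25     1.00]
Cofactors of I−A, C_ij = (−1)^(i+j)·(minor ij) (rows/columns in the sector order above):
  C_11 = (0.90)(1.00) − (-0.10)(-0.25) = 0.8750
  C_12 = −[(-0.45)(1.00) − (-0.10)(0.00)] = 0.4500
  C_13 = (-0.45)(-0.25) − (0.90)(0.00) = 0.1125
  C_21 = −[(-0.40)(1.00) − (-0.10)(-0.25)] = 0.4250
  C_22 = (0.65)(1.00) − (-0.10)(0.00) = 0.6500
  C_23 = −[(0.65)(-0.25) − (-0.40)(0.00)] = 0.1625
  C_31 = (-0.40)(-0.10) − (-0.10)(0.90) = 0.1300
  C_32 = −[(0.65)(-0.10) − (-0.10)(-0.45)] = 0.1100
  C_33 = (0.65)(0.90) − (-0.40)(-0.45) = 0.4050
det(I−A) = Σ_j (I−A)_1j·C_1j = (0.65)(0.8750) + (-0.40)(0.4500) + (-0.10)(0.1125) = 0.3775
adj(I−A) = Cᵀ =
  [ 0.8750   0.4250   0.1300]
  [ 0.4500   0.6500   0.1100]
  [ 0.1125   0.1625   0.4050]
(I − A)⁻¹ = adj(I−A) / det(I−A) ≈
  [   2.3179     1.1258     0.3444]
  [   1.1921     1.7219     0.2914]
  [   0.2980     0.4305     1.0728]
Δx = (I − A)⁻¹ Δd with Δd having +75 in the Cosmetics component and 0 elsewhere.
So Δx_T = L_TC · (+75), where L_TC = adj(I−A)_TC / det(I−A) = 0.1125 / 0.3775.
Δx_T = 0.1125 × (+75) / 0.3775 = 8.4375 / 0.3775 ≈ 22.351.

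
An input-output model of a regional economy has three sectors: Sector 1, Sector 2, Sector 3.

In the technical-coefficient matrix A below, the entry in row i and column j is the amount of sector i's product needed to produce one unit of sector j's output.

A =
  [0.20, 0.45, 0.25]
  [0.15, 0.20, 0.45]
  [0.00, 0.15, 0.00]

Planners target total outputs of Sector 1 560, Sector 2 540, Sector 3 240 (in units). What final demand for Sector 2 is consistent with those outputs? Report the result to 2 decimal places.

I − A =
  [   0.80    -0.45    -0.25]
  [  -0.15     0.80    -0.45]
  [   0.00    -0.15     1.00]
d = (I − A) x:
  d_1 = (+0.80)·560 + (-0.45)·540 + (-0.25)·240 = 145.00
  d_2 = (-0.15)·560 + (+0.80)·540 + (-0.45)·240 = 240.00
  d_3 = (+0.00)·560 + (-0.15)·540 + (+1.00)·240 = 159.00

d_2 = 240.00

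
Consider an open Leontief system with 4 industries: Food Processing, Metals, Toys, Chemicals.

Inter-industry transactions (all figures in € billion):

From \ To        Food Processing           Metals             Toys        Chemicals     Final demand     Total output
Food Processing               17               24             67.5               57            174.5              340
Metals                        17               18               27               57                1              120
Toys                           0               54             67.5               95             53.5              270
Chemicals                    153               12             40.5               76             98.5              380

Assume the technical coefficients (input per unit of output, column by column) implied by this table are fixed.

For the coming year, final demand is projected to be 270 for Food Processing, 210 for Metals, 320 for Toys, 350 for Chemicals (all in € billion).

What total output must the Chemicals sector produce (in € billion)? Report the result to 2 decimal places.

Technical coefficients a_ij = z_ij / X_j:
  a_FF = 17/340 = 0.05, a_MF = 17/340 = 0.05, a_TF = 0/340 = 0.00, a_CF = 153/340 = 0.45
  a_FM = 24/120 = 0.20, a_MM = 18/120 = 0.15, a_TM = 54/120 = 0.45, a_CM = 12/120 = 0.10
  a_FT = 67.5/270 = 0.25, a_MT = 27/270 = 0.10, a_TT = 67.5/270 = 0.25, a_CT = 40.5/270 = 0.15
  a_FC = 57/380 = 0.15, a_MC = 57/380 = 0.15, a_TC = 95/380 = 0.25, a_CC = 76/380 = 0.20
I − A =
  [   0.95    -0.20    -0.25    -0.15]
  [  -0.05     0.85    -0.10    -0.15]
  [   0.00    -0.45     0.75    -0.25]
  [  -0.45    -0.10    -0.15     0.80]
Compute the cofactors C_ij = (−1)^(i+j)·(3×3 minor ij) of I−A; the adjugate is their transpose:
adj(I−A) = Cᵀ =
  [ 0.418250   0.230125   0.207375   0.186375]
  [ 0.090000   0.455625   0.118625   0.139375]
  [ 0.145250   0.357875   0.552125   0.266875]
  [ 0.273750   0.253500   0.235000   0.549750]
det(I−A) = Σ_j (I−A)_1j·C_1j = (0.95)(0.418250) + (-0.20)(0.090000) + (-0.25)(0.145250) + (-0.15)(0.273750) = 0.3019625
(I − A)⁻¹ = adj(I−A) / det(I−A) ≈
  [   1.3851     0.7621     0.6868     0.6172]
  [   0.2981     1.5089     0.3928     0.4616]
  [   0.4810     1.1852     1.8285     0.8838]
  [   0.9066     0.8395     0.7782     1.8206]
x = (I − A)⁻¹ d = adj(I−A)·d / det(I−A), with det(I−A) = 0.3019625:
  x_F = (0.418250·270 + 0.230125·210 + 0.207375·320 + 0.186375·350) / 0.3019625 = 292.845 / 0.3019625 ≈ 969.81
  x_M = (0.090000·270 + 0.455625·210 + 0.118625·320 + 0.139375·350) / 0.3019625 = 206.7225 / 0.3019625 ≈ 684.60
  x_T = (0.145250·270 + 0.357875·210 + 0.552125·320 + 0.266875·350) / 0.3019625 = 384.4575 / 0.3019625 ≈ 1273.20
  x_C = (0.273750·270 + 0.253500·210 + 0.235000·320 + 0.549750·350) / 0.3019625 = 394.76 / 0.3019625 ≈ 1307.31

x_C = 1307.31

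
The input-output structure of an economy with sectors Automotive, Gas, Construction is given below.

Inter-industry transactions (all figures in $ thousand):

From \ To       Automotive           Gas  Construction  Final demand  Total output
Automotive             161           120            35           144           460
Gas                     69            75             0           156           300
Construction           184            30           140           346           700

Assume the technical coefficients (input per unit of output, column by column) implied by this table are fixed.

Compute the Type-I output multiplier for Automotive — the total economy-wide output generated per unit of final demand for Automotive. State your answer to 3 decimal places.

m_1 = 3.172

Technical coefficients a_ij = z_ij / X_j:
  a_11 = 161/460 = 0.35, a_21 = 69/460 = 0.15, a_31 = 184/460 = 0.40
  a_12 = 120/300 = 0.40, a_22 = 75/300 = 0.25, a_32 = 30/300 = 0.10
  a_13 = 35/700 = 0.05, a_23 = 0/700 = 0.00, a_33 = 140/700 = 0.20
I − A =
  [   0.65    -0.40    -0.05]
  [  -0.15     0.75     0.00]
  [  -0.40    -0.10     0.80]
Cofactors of I−A, C_ij = (−1)^(i+j)·(minor ij) (rows/columns in the sector order above):
  C_11 = (0.75)(0.80) − (0.00)(-0.10) = 0.6000
  C_12 = −[(-0.15)(0.80) − (0.00)(-0.40)] = 0.1200
  C_13 = (-0.15)(-0.10) − (0.75)(-0.40) = 0.3150
  C_21 = −[(-0.40)(0.80) − (-0.05)(-0.10)] = 0.3250
  C_22 = (0.65)(0.80) − (-0.05)(-0.40) = 0.5000
  C_23 = −[(0.65)(-0.10) − (-0.40)(-0.40)] = 0.2250
  C_31 = (-0.40)(0.00) − (-0.05)(0.75) = 0.0375
  C_32 = −[(0.65)(0.00) − (-0.05)(-0.15)] = 0.0075
  C_33 = (0.65)(0.75) − (-0.40)(-0.15) = 0.4275
det(I−A) = Σ_j (I−A)_1j·C_1j = (0.65)(0.6000) + (-0.40)(0.1200) + (-0.05)(0.3150) = 0.32625
adj(I−A) = Cᵀ =
  [ 0.6000   0.3250   0.0375]
  [ 0.1200   0.5000   0.0075]
  [ 0.3150   0.2250   0.4275]
(I − A)⁻¹ = adj(I−A) / det(I−A) ≈
  [   1.8391     0.9962     0.1149]
  [   0.3678     1.5326     0.0230]
  [   0.9655     0.6897     1.3103]
The output multiplier for sector j is the column-j sum of the Leontief inverse (I − A)⁻¹ = adj(I−A) / det(I−A).
Column 1 of adj(I−A): (0.6000, 0.1200, 0.3150); det(I−A) = 0.32625.
m_1 = (0.6000 + 0.1200 + 0.3150) / 0.32625 = 1.035 / 0.32625 ≈ 3.172.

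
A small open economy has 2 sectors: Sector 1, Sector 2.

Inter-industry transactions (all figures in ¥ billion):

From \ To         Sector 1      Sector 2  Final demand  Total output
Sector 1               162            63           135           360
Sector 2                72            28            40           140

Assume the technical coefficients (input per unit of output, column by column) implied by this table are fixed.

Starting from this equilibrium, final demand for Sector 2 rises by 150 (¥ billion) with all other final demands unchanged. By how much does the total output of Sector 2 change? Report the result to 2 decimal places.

Technical coefficients a_ij = z_ij / X_j:
  a_11 = 162/360 = 0.45, a_21 = 72/360 = 0.20
  a_12 = 63/140 = 0.45, a_22 = 28/140 = 0.20
I − A =
  [   0.55    -0.45]
  [  -0.20     0.80]
det(I−A) = (0.55)(0.80) − (-0.45)(-0.20) = 0.3500
adj(I−A) = [[0.80, 0.45], [0.20, 0.55]]
(I − A)⁻¹ = adj(I−A) / det(I−A) ≈
  [   2.2857     1.2857]
  [   0.5714     1.5714]
Δx = (I − A)⁻¹ Δd with Δd having +150 in the Sector 2 component and 0 elsewhere.
So Δx_2 = L_22 · (+150), where L_22 = adj(I−A)_22 / det(I−A) = 0.55 / 0.3500.
Δx_2 = 0.55 × (+150) / 0.3500 = 82.50 / 0.3500 ≈ 235.71.

Δx_2 = 235.71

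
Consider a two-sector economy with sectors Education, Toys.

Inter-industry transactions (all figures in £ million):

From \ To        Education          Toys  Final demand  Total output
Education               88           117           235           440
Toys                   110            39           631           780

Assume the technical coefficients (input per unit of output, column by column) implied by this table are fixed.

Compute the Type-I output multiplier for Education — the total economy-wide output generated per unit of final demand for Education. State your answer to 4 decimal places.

m_1 = 1.6609

Technical coefficients a_ij = z_ij / X_j:
  a_11 = 88/440 = 0.20, a_21 = 110/440 = 0.25
  a_12 = 117/780 = 0.15, a_22 = 39/780 = 0.05
I − A =
  [   0.80    -0.15]
  [  -0.25     0.95]
det(I−A) = (0.80)(0.95) − (-0.15)(-0.25) = 0.7225
adj(I−A) = [[0.95, 0.15], [0.25, 0.80]]
(I − A)⁻¹ = adj(I−A) / det(I−A) ≈
  [   1.31488     0.20761]
  [   0.34602     1.10727]
The output multiplier for sector j is the column-j sum of the Leontief inverse (I − A)⁻¹ = adj(I−A) / det(I−A).
Column 1 of adj(I−A): (0.95, 0.25); det(I−A) = 0.7225.
m_1 = (0.95 + 0.25) / 0.7225 = 1.20 / 0.7225 ≈ 1.6609.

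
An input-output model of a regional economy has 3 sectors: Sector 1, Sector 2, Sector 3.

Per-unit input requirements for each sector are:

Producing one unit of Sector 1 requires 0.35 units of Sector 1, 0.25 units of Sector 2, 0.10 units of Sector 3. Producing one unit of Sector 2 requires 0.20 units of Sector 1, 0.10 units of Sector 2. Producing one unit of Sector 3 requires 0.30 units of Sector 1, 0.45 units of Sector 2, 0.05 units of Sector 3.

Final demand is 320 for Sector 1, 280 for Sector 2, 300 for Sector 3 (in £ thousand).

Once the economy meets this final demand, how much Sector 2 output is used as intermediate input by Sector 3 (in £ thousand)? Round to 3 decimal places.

I − A =
  [   0.65    -0.20    -0.30]
  [  -0.25     0.90    -0.45]
  [  -0.10     0.00     0.95]
Cofactors of I−A, C_ij = (−1)^(i+j)·(minor ij) (rows/columns in the sector order above):
  C_11 = (0.90)(0.95) − (-0.45)(0.00) = 0.8550
  C_12 = −[(-0.25)(0.95) − (-0.45)(-0.10)] = 0.2825
  C_13 = (-0.25)(0.00) − (0.90)(-0.10) = 0.0900
  C_21 = −[(-0.20)(0.95) − (-0.30)(0.00)] = 0.1900
  C_22 = (0.65)(0.95) − (-0.30)(-0.10) = 0.5875
  C_23 = −[(0.65)(0.00) − (-0.20)(-0.10)] = 0.0200
  C_31 = (-0.20)(-0.45) − (-0.30)(0.90) = 0.3600
  C_32 = −[(0.65)(-0.45) − (-0.30)(-0.25)] = 0.3675
  C_33 = (0.65)(0.90) − (-0.20)(-0.25) = 0.5350
det(I−A) = Σ_j (I−A)_1j·C_1j = (0.65)(0.8550) + (-0.20)(0.2825) + (-0.30)(0.0900) = 0.47225
adj(I−A) = Cᵀ =
  [ 0.8550   0.1900   0.3600]
  [ 0.2825   0.5875   0.3675]
  [ 0.0900   0.0200   0.5350]
(I − A)⁻¹ = adj(I−A) / det(I−A) ≈
  [   1.8105     0.4023     0.7623]
  [   0.5982     1.2440     0.7782]
  [   0.1906     0.0424     1.1329]
First solve x = (I − A)⁻¹ d = adj(I−A)·d / det(I−A); in particular x_3 = (0.0900·320 + 0.0200·280 + 0.5350·300) / 0.47225 = 194.90 / 0.47225 ≈ 412.70513.
Intermediate flow from 2 to 3: z_23 = a_23 · x_3 = 0.45 × 194.90 / 0.47225 = 87.705 / 0.47225 ≈ 185.717.

z_23 = 185.717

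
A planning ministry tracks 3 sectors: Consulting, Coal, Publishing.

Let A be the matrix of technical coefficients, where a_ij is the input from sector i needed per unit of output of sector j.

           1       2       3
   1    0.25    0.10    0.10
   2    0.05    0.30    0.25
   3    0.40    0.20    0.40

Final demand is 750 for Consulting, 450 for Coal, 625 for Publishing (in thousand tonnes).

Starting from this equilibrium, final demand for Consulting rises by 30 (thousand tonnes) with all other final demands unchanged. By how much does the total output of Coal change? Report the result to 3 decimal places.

I − A =
  [   0.75    -0.10    -0.10]
  [  -0.05     0.70    -0.25]
  [  -0.40    -0.20     0.60]
Cofactors of I−A, C_ij = (−1)^(i+j)·(minor ij) (rows/columns in the sector order above):
  C_11 = (0.70)(0.60) − (-0.25)(-0.20) = 0.3700
  C_12 = −[(-0.05)(0.60) − (-0.25)(-0.40)] = 0.1300
  C_13 = (-0.05)(-0.20) − (0.70)(-0.40) = 0.2900
  C_21 = −[(-0.10)(0.60) − (-0.10)(-0.20)] = 0.0800
  C_22 = (0.75)(0.60) − (-0.10)(-0.40) = 0.4100
  C_23 = −[(0.75)(-0.20) − (-0.10)(-0.40)] = 0.1900
  C_31 = (-0.10)(-0.25) − (-0.10)(0.70) = 0.0950
  C_32 = −[(0.75)(-0.25) − (-0.10)(-0.05)] = 0.1925
  C_33 = (0.75)(0.70) − (-0.10)(-0.05) = 0.5200
det(I−A) = Σ_j (I−A)_1j·C_1j = (0.75)(0.3700) + (-0.10)(0.1300) + (-0.10)(0.2900) = 0.2355
adj(I−A) = Cᵀ =
  [ 0.3700   0.0800   0.0950]
  [ 0.1300   0.4100   0.1925]
  [ 0.2900   0.1900   0.5200]
(I − A)⁻¹ = adj(I−A) / det(I−A) ≈
  [   1.5711     0.3397     0.4034]
  [   0.5520     1.7410     0.8174]
  [   1.2314     0.8068     2.2081]
Δx = (I − A)⁻¹ Δd with Δd having +30 in the Consulting component and 0 elsewhere.
So Δx_2 = L_21 · (+30), where L_21 = adj(I−A)_21 / det(I−A) = 0.1300 / 0.2355.
Δx_2 = 0.1300 × (+30) / 0.2355 = 3.90 / 0.2355 ≈ 16.561.

Δx_2 = 16.561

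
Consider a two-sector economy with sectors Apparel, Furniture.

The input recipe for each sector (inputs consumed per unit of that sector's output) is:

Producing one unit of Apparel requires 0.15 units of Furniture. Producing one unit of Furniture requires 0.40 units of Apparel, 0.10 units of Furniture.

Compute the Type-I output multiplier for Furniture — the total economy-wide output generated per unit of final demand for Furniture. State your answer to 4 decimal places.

I − A =
  [   1.00    -0.40]
  [  -0.15     0.90]
det(I−A) = (1.00)(0.90) − (-0.40)(-0.15) = 0.8400
adj(I−A) = [[0.90, 0.40], [0.15, 1.00]]
(I − A)⁻¹ = adj(I−A) / det(I−A) ≈
  [   1.07143     0.47619]
  [   0.17857     1.19048]
The output multiplier for sector j is the column-j sum of the Leontief inverse (I − A)⁻¹ = adj(I−A) / det(I−A).
Column 2 of adj(I−A): (0.40, 1.00); det(I−A) = 0.8400.
m_2 = (0.40 + 1.00) / 0.8400 = 1.40 / 0.8400 ≈ 1.6667.

m_2 = 1.6667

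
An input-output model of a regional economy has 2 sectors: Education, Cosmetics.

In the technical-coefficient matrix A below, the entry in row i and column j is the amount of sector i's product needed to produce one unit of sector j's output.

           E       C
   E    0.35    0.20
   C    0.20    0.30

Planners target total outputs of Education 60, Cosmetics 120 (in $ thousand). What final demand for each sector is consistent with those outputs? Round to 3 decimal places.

d_E = 15.000, d_C = 72.000

I − A =
  [   0.65    -0.20]
  [  -0.20     0.70]
d = (I − A) x:
  d_E = (+0.65)·60 + (-0.20)·120 = 15.000
  d_C = (-0.20)·60 + (+0.70)·120 = 72.000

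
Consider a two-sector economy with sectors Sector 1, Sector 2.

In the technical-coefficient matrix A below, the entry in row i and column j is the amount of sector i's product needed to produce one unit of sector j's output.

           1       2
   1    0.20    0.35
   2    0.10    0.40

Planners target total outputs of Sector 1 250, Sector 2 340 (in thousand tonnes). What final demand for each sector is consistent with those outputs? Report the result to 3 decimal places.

I − A =
  [   0.80    -0.35]
  [  -0.10     0.60]
d = (I − A) x:
  d_1 = (+0.80)·250 + (-0.35)·340 = 81.000
  d_2 = (-0.10)·250 + (+0.60)·340 = 179.000

d_1 = 81.000, d_2 = 179.000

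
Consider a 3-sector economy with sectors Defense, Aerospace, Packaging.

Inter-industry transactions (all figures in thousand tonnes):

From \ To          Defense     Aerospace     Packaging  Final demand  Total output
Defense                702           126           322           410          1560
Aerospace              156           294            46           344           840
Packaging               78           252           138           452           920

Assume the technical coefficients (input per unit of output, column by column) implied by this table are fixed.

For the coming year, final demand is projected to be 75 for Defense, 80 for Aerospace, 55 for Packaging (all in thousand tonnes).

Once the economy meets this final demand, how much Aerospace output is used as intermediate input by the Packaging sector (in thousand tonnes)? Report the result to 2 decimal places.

z_AP = 7.16

Technical coefficients a_ij = z_ij / X_j:
  a_DD = 702/1560 = 0.45, a_AD = 156/1560 = 0.10, a_PD = 78/1560 = 0.05
  a_DA = 126/840 = 0.15, a_AA = 294/840 = 0.35, a_PA = 252/840 = 0.30
  a_DP = 322/920 = 0.35, a_AP = 46/920 = 0.05, a_PP = 138/920 = 0.15
I − A =
  [   0.55    -0.15    -0.35]
  [  -0.10     0.65    -0.05]
  [  -0.05    -0.30     0.85]
Cofactors of I−A, C_ij = (−1)^(i+j)·(minor ij) (rows/columns in the sector order above):
  C_11 = (0.65)(0.85) − (-0.05)(-0.30) = 0.5375
  C_12 = −[(-0.10)(0.85) − (-0.05)(-0.05)] = 0.0875
  C_13 = (-0.10)(-0.30) − (0.65)(-0.05) = 0.0625
  C_21 = −[(-0.15)(0.85) − (-0.35)(-0.30)] = 0.2325
  C_22 = (0.55)(0.85) − (-0.35)(-0.05) = 0.4500
  C_23 = −[(0.55)(-0.30) − (-0.15)(-0.05)] = 0.1725
  C_31 = (-0.15)(-0.05) − (-0.35)(0.65) = 0.2350
  C_32 = −[(0.55)(-0.05) − (-0.35)(-0.10)] = 0.0625
  C_33 = (0.55)(0.65) − (-0.15)(-0.10) = 0.3425
det(I−A) = Σ_j (I−A)_1j·C_1j = (0.55)(0.5375) + (-0.15)(0.0875) + (-0.35)(0.0625) = 0.260625
adj(I−A) = Cᵀ =
  [ 0.5375   0.2325   0.2350]
  [ 0.0875   0.4500   0.0625]
  [ 0.0625   0.1725   0.3425]
(I − A)⁻¹ = adj(I−A) / det(I−A) ≈
  [   2.0624     0.8921     0.9017]
  [   0.3357     1.7266     0.2398]
  [   0.2398     0.6619     1.3141]
First solve x = (I − A)⁻¹ d = adj(I−A)·d / det(I−A); in particular x_P = (0.0625·75 + 0.1725·80 + 0.3425·55) / 0.260625 = 37.325 / 0.260625 ≈ 143.2134.
Intermediate flow from A to P: z_AP = a_AP · x_P = 0.05 × 37.325 / 0.260625 = 1.86625 / 0.260625 ≈ 7.16.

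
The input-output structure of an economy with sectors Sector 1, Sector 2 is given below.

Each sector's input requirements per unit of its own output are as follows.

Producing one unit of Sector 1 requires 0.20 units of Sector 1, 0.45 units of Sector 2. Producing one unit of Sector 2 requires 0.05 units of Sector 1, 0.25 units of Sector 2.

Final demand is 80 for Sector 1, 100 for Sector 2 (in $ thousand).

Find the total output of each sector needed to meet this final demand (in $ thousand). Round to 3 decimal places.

x_1 = 112.554, x_2 = 200.866

I − A =
  [   0.80    -0.05]
  [  -0.45     0.75]
det(I−A) = (0.80)(0.75) − (-0.05)(-0.45) = 0.5775
adj(I−A) = [[0.75, 0.05], [0.45, 0.80]]
(I − A)⁻¹ = adj(I−A) / det(I−A) ≈
  [   1.2987     0.0866]
  [   0.7792     1.3853]
x = (I − A)⁻¹ d = adj(I−A)·d / det(I−A), with det(I−A) = 0.5775:
  x_1 = (0.75·80 + 0.05·100) / 0.5775 = 65.00 / 0.5775 ≈ 112.554
  x_2 = (0.45·80 + 0.80·100) / 0.5775 = 116.00 / 0.5775 ≈ 200.866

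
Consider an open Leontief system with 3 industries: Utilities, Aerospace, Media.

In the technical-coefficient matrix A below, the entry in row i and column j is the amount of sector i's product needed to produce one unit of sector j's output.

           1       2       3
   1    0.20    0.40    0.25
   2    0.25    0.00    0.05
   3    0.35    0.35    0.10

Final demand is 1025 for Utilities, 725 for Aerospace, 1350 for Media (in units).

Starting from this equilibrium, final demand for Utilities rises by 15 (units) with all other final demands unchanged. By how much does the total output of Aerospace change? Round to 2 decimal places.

Δx_2 = 7.28

I − A =
  [   0.80    -0.40    -0.25]
  [  -0.25     1.00    -0.05]
  [  -0.35    -0.35     0.90]
Cofactors of I−A, C_ij = (−1)^(i+j)·(minor ij) (rows/columns in the sector order above):
  C_11 = (1.00)(0.90) − (-0.05)(-0.35) = 0.8825
  C_12 = −[(-0.25)(0.90) − (-0.05)(-0.35)] = 0.2425
  C_13 = (-0.25)(-0.35) − (1.00)(-0.35) = 0.4375
  C_21 = −[(-0.40)(0.90) − (-0.25)(-0.35)] = 0.4475
  C_22 = (0.80)(0.90) − (-0.25)(-0.35) = 0.6325
  C_23 = −[(0.80)(-0.35) − (-0.40)(-0.35)] = 0.4200
  C_31 = (-0.40)(-0.05) − (-0.25)(1.00) = 0.2700
  C_32 = −[(0.80)(-0.05) − (-0.25)(-0.25)] = 0.1025
  C_33 = (0.80)(1.00) − (-0.40)(-0.25) = 0.7000
det(I−A) = Σ_j (I−A)_1j·C_1j = (0.80)(0.8825) + (-0.40)(0.2425) + (-0.25)(0.4375) = 0.499625
adj(I−A) = Cᵀ =
  [ 0.8825   0.4475   0.2700]
  [ 0.2425   0.6325   0.1025]
  [ 0.4375   0.4200   0.7000]
(I − A)⁻¹ = adj(I−A) / det(I−A) ≈
  [   1.7663     0.8957     0.5404]
  [   0.4854     1.2659     0.2052]
  [   0.8757     0.8406     1.4011]
Δx = (I − A)⁻¹ Δd with Δd having +15 in the Utilities component and 0 elsewhere.
So Δx_2 = L_21 · (+15), where L_21 = adj(I−A)_21 / det(I−A) = 0.2425 / 0.499625.
Δx_2 = 0.2425 × (+15) / 0.499625 = 3.6375 / 0.499625 ≈ 7.28.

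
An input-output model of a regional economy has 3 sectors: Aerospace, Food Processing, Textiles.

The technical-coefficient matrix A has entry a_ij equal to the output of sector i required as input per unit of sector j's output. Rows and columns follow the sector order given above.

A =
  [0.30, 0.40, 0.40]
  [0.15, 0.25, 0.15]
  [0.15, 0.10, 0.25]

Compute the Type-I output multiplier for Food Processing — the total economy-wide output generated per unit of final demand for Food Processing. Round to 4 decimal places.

m_2 = 3.3603

I − A =
  [   0.70    -0.40    -0.40]
  [  -0.15     0.75    -0.15]
  [  -0.15    -0.10     0.75]
Cofactors of I−A, C_ij = (−1)^(i+j)·(minor ij) (rows/columns in the sector order above):
  C_11 = (0.75)(0.75) − (-0.15)(-0.10) = 0.5475
  C_12 = −[(-0.15)(0.75) − (-0.15)(-0.15)] = 0.1350
  C_13 = (-0.15)(-0.10) − (0.75)(-0.15) = 0.1275
  C_21 = −[(-0.40)(0.75) − (-0.40)(-0.10)] = 0.3400
  C_22 = (0.70)(0.75) − (-0.40)(-0.15) = 0.4650
  C_23 = −[(0.70)(-0.10) − (-0.40)(-0.15)] = 0.1300
  C_31 = (-0.40)(-0.15) − (-0.40)(0.75) = 0.3600
  C_32 = −[(0.70)(-0.15) − (-0.40)(-0.15)] = 0.1650
  C_33 = (0.70)(0.75) − (-0.40)(-0.15) = 0.4650
det(I−A) = Σ_j (I−A)_1j·C_1j = (0.70)(0.5475) + (-0.40)(0.1350) + (-0.40)(0.1275) = 0.27825
adj(I−A) = Cᵀ =
  [ 0.5475   0.3400   0.3600]
  [ 0.1350   0.4650   0.1650]
  [ 0.1275   0.1300   0.4650]
(I − A)⁻¹ = adj(I−A) / det(I−A) ≈
  [   1.96765     1.22192     1.29380]
  [   0.48518     1.67116     0.59299]
  [   0.45822     0.46721     1.67116]
The output multiplier for sector j is the column-j sum of the Leontief inverse (I − A)⁻¹ = adj(I−A) / det(I−A).
Column 2 of adj(I−A): (0.3400, 0.4650, 0.1300); det(I−A) = 0.27825.
m_2 = (0.3400 + 0.4650 + 0.1300) / 0.27825 = 0.935 / 0.27825 ≈ 3.3603.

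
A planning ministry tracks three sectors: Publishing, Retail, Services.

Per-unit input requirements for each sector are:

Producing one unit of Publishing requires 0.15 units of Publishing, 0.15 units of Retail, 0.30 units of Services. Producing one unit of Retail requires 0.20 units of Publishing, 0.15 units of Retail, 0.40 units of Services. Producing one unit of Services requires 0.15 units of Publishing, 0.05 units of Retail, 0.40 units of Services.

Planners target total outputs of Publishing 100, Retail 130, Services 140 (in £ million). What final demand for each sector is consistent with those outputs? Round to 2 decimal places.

I − A =
  [   0.85    -0.20    -0.15]
  [  -0.15     0.85    -0.05]
  [  -0.30    -0.40     0.60]
d = (I − A) x:
  d_P = (+0.85)·100 + (-0.20)·130 + (-0.15)·140 = 38.00
  d_R = (-0.15)·100 + (+0.85)·130 + (-0.05)·140 = 88.50
  d_S = (-0.30)·100 + (-0.40)·130 + (+0.60)·140 = 2.00

d_P = 38.00, d_R = 88.50, d_S = 2.00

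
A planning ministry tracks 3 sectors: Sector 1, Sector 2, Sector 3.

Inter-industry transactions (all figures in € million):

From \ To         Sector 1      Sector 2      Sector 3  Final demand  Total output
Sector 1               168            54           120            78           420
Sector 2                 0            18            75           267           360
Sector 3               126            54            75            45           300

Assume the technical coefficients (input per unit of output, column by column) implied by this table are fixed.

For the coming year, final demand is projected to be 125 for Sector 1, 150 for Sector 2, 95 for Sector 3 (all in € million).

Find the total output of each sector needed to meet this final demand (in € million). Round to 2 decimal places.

Technical coefficients a_ij = z_ij / X_j:
  a_11 = 168/420 = 0.40, a_21 = 0/420 = 0.00, a_31 = 126/420 = 0.30
  a_12 = 54/360 = 0.15, a_22 = 18/360 = 0.05, a_32 = 54/360 = 0.15
  a_13 = 120/300 = 0.40, a_23 = 75/300 = 0.25, a_33 = 75/300 = 0.25
I − A =
  [   0.60    -0.15    -0.40]
  [   0.00     0.95    -0.25]
  [  -0.30    -0.15     0.75]
Cofactors of I−A, C_ij = (−1)^(i+j)·(minor ij) (rows/columns in the sector order above):
  C_11 = (0.95)(0.75) − (-0.25)(-0.15) = 0.6750
  C_12 = −[(0.00)(0.75) − (-0.25)(-0.30)] = 0.0750
  C_13 = (0.00)(-0.15) − (0.95)(-0.30) = 0.2850
  C_21 = −[(-0.15)(0.75) − (-0.40)(-0.15)] = 0.1725
  C_22 = (0.60)(0.75) − (-0.40)(-0.30) = 0.3300
  C_23 = −[(0.60)(-0.15) − (-0.15)(-0.30)] = 0.1350
  C_31 = (-0.15)(-0.25) − (-0.40)(0.95) = 0.4175
  C_32 = −[(0.60)(-0.25) − (-0.40)(0.00)] = 0.1500
  C_33 = (0.60)(0.95) − (-0.15)(0.00) = 0.5700
det(I−A) = Σ_j (I−A)_1j·C_1j = (0.60)(0.6750) + (-0.15)(0.0750) + (-0.40)(0.2850) = 0.27975
adj(I−A) = Cᵀ =
  [ 0.6750   0.1725   0.4175]
  [ 0.0750   0.3300   0.1500]
  [ 0.2850   0.1350   0.5700]
(I − A)⁻¹ = adj(I−A) / det(I−A) ≈
  [   2.4129     0.6166     1.4924]
  [   0.2681     1.1796     0.5362]
  [   1.0188     0.4826     2.0375]
x = (I − A)⁻¹ d = adj(I−A)·d / det(I−A), with det(I−A) = 0.27975:
  x_1 = (0.6750·125 + 0.1725·150 + 0.4175·95) / 0.27975 = 149.9125 / 0.27975 ≈ 535.88
  x_2 = (0.0750·125 + 0.3300·150 + 0.1500·95) / 0.27975 = 73.125 / 0.27975 ≈ 261.39
  x_3 = (0.2850·125 + 0.1350·150 + 0.5700·95) / 0.27975 = 110.025 / 0.27975 ≈ 393.30

x_1 = 535.88, x_2 = 261.39, x_3 = 393.30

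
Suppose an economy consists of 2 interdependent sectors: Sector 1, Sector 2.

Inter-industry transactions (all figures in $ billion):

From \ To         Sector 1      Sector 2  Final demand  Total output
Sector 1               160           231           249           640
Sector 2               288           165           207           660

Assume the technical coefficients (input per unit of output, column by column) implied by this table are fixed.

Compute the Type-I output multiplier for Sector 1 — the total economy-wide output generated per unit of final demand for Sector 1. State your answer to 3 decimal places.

Technical coefficients a_ij = z_ij / X_j:
  a_11 = 160/640 = 0.25, a_21 = 288/640 = 0.45
  a_12 = 231/660 = 0.35, a_22 = 165/660 = 0.25
I − A =
  [   0.75    -0.35]
  [  -0.45     0.75]
det(I−A) = (0.75)(0.75) − (-0.35)(-0.45) = 0.4050
adj(I−A) = [[0.75, 0.35], [0.45, 0.75]]
(I − A)⁻¹ = adj(I−A) / det(I−A) ≈
  [   1.8519     0.8642]
  [   1.1111     1.8519]
The output multiplier for sector j is the column-j sum of the Leontief inverse (I − A)⁻¹ = adj(I−A) / det(I−A).
Column 1 of adj(I−A): (0.75, 0.45); det(I−A) = 0.4050.
m_1 = (0.75 + 0.45) / 0.4050 = 1.20 / 0.4050 ≈ 2.963.

m_1 = 2.963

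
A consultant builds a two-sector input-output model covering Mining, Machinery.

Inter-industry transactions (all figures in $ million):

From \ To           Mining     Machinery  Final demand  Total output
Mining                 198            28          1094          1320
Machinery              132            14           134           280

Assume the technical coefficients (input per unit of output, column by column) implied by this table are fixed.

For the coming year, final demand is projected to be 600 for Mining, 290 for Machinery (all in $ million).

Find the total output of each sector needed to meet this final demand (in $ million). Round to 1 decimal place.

x_1 = 751.1, x_2 = 384.3

Technical coefficients a_ij = z_ij / X_j:
  a_11 = 198/1320 = 0.15, a_21 = 132/1320 = 0.10
  a_12 = 28/280 = 0.10, a_22 = 14/280 = 0.05
I − A =
  [   0.85    -0.10]
  [  -0.10     0.95]
det(I−A) = (0.85)(0.95) − (-0.10)(-0.10) = 0.7975
adj(I−A) = [[0.95, 0.10], [0.10, 0.85]]
(I − A)⁻¹ = adj(I−A) / det(I−A) ≈
  [   1.1912     0.1254]
  [   0.1254     1.0658]
x = (I − A)⁻¹ d = adj(I−A)·d / det(I−A), with det(I−A) = 0.7975:
  x_1 = (0.95·600 + 0.10·290) / 0.7975 = 599.00 / 0.7975 ≈ 751.1
  x_2 = (0.10·600 + 0.85·290) / 0.7975 = 306.50 / 0.7975 ≈ 384.3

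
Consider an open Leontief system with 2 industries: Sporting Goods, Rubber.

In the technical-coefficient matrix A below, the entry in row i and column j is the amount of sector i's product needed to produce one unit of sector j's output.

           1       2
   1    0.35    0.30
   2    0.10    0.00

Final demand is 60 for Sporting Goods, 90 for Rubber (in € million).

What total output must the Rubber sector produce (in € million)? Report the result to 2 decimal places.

x_2 = 104.03

I − A =
  [   0.65    -0.30]
  [  -0.10     1.00]
det(I−A) = (0.65)(1.00) − (-0.30)(-0.10) = 0.6200
adj(I−A) = [[1.00, 0.30], [0.10, 0.65]]
(I − A)⁻¹ = adj(I−A) / det(I−A) ≈
  [   1.6129     0.4839]
  [   0.1613     1.0484]
x = (I − A)⁻¹ d = adj(I−A)·d / det(I−A), with det(I−A) = 0.6200:
  x_1 = (1.00·60 + 0.30·90) / 0.6200 = 87.00 / 0.6200 ≈ 140.32
  x_2 = (0.10·60 + 0.65·90) / 0.6200 = 64.50 / 0.6200 ≈ 104.03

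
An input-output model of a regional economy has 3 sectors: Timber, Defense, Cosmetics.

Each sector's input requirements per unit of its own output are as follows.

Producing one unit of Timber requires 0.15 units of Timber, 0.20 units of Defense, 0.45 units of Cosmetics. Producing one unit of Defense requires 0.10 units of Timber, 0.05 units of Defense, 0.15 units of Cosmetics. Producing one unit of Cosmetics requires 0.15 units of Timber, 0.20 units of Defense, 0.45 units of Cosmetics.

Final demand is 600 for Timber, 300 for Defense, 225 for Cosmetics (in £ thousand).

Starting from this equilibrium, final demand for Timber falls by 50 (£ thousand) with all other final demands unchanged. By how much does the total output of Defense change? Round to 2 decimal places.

I − A =
  [   0.85    -0.10    -0.15]
  [  -0.20     0.95    -0.20]
  [  -0.45    -0.15     0.55]
Cofactors of I−A, C_ij = (−1)^(i+j)·(minor ij) (rows/columns in the sector order above):
  C_11 = (0.95)(0.55) − (-0.20)(-0.15) = 0.4925
  C_12 = −[(-0.20)(0.55) − (-0.20)(-0.45)] = 0.2000
  C_13 = (-0.20)(-0.15) − (0.95)(-0.45) = 0.4575
  C_21 = −[(-0.10)(0.55) − (-0.15)(-0.15)] = 0.0775
  C_22 = (0.85)(0.55) − (-0.15)(-0.45) = 0.4000
  C_23 = −[(0.85)(-0.15) − (-0.10)(-0.45)] = 0.1725
  C_31 = (-0.10)(-0.20) − (-0.15)(0.95) = 0.1625
  C_32 = −[(0.85)(-0.20) − (-0.15)(-0.20)] = 0.2000
  C_33 = (0.85)(0.95) − (-0.10)(-0.20) = 0.7875
det(I−A) = Σ_j (I−A)_1j·C_1j = (0.85)(0.4925) + (-0.10)(0.2000) + (-0.15)(0.4575) = 0.3300
adj(I−A) = Cᵀ =
  [ 0.4925   0.0775   0.1625]
  [ 0.2000   0.4000   0.2000]
  [ 0.4575   0.1725   0.7875]
(I − A)⁻¹ = adj(I−A) / det(I−A) ≈
  [   1.4924     0.2348     0.4924]
  [   0.6061     1.2121     0.6061]
  [   1.3864     0.5227     2.3864]
Δx = (I − A)⁻¹ Δd with Δd having -50 in the Timber component and 0 elsewhere.
So Δx_D = L_DT · (-50), where L_DT = adj(I−A)_DT / det(I−A) = 0.2000 / 0.3300.
Δx_D = 0.2000 × (-50) / 0.3300 = -10.00 / 0.3300 ≈ -30.30.

Δx_D = -30.30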